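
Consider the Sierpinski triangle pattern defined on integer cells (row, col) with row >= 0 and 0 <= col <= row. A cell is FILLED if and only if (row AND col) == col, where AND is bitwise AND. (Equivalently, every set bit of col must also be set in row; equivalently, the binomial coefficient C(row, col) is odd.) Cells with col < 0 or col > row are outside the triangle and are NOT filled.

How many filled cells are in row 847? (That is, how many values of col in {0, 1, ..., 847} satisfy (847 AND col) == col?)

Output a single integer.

Answer: 128

Derivation:
847 in binary = 1101001111
popcount(847) = number of 1-bits in 1101001111 = 7
A col c satisfies (847 AND c) == c iff every set bit of c is also set in 847; each of the 7 set bits of 847 can independently be on or off in c.
count = 2^7 = 128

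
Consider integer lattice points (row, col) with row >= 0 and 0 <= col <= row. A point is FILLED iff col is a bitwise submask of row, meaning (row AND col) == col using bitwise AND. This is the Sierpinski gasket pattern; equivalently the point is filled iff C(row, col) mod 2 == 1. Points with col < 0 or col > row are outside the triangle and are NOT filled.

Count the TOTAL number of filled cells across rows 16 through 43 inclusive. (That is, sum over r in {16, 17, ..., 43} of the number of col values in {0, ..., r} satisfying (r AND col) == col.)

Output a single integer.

Answer: 252

Derivation:
r16=10000 pc1: +2 =2
r17=10001 pc2: +4 =6
r18=10010 pc2: +4 =10
r19=10011 pc3: +8 =18
r20=10100 pc2: +4 =22
r21=10101 pc3: +8 =30
r22=10110 pc3: +8 =38
r23=10111 pc4: +16 =54
r24=11000 pc2: +4 =58
r25=11001 pc3: +8 =66
r26=11010 pc3: +8 =74
r27=11011 pc4: +16 =90
r28=11100 pc3: +8 =98
r29=11101 pc4: +16 =114
r30=11110 pc4: +16 =130
r31=11111 pc5: +32 =162
r32=100000 pc1: +2 =164
r33=100001 pc2: +4 =168
r34=100010 pc2: +4 =172
r35=100011 pc3: +8 =180
r36=100100 pc2: +4 =184
r37=100101 pc3: +8 =192
r38=100110 pc3: +8 =200
r39=100111 pc4: +16 =216
r40=101000 pc2: +4 =220
r41=101001 pc3: +8 =228
r42=101010 pc3: +8 =236
r43=101011 pc4: +16 =252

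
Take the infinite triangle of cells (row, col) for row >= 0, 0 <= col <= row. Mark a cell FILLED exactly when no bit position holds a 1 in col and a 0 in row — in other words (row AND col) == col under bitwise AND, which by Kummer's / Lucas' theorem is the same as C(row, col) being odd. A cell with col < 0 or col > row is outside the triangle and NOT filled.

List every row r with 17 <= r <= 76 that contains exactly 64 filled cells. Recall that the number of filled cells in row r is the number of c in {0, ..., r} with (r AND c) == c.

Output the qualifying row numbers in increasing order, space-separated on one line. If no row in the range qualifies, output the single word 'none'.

Answer: 63

Derivation:
Row r has 2^popcount(r) filled cells, so we need popcount(r) = log2(64) = 6.
Scan r = 17..76 and keep those with exactly 6 one-bits:
r=17=10001 popcount=2 -> skip
r=18=10010 popcount=2 -> skip
r=19=10011 popcount=3 -> skip
r=20=10100 popcount=2 -> skip
r=21=10101 popcount=3 -> skip
r=22=10110 popcount=3 -> skip
r=23=10111 popcount=4 -> skip
r=24=11000 popcount=2 -> skip
r=25=11001 popcount=3 -> skip
r=26=11010 popcount=3 -> skip
r=27=11011 popcount=4 -> skip
r=28=11100 popcount=3 -> skip
r=29=11101 popcount=4 -> skip
r=30=11110 popcount=4 -> skip
r=31=11111 popcount=5 -> skip
r=32=100000 popcount=1 -> skip
r=33=100001 popcount=2 -> skip
r=34=100010 popcount=2 -> skip
r=35=100011 popcount=3 -> skip
r=36=100100 popcount=2 -> skip
r=37=100101 popcount=3 -> skip
r=38=100110 popcount=3 -> skip
r=39=100111 popcount=4 -> skip
r=40=101000 popcount=2 -> skip
r=41=101001 popcount=3 -> skip
r=42=101010 popcount=3 -> skip
r=43=101011 popcount=4 -> skip
r=44=101100 popcount=3 -> skip
r=45=101101 popcount=4 -> skip
r=46=101110 popcount=4 -> skip
r=47=101111 popcount=5 -> skip
r=48=110000 popcount=2 -> skip
r=49=110001 popcount=3 -> skip
r=50=110010 popcount=3 -> skip
r=51=110011 popcount=4 -> skip
r=52=110100 popcount=3 -> skip
r=53=110101 popcount=4 -> skip
r=54=110110 popcount=4 -> skip
r=55=110111 popcount=5 -> skip
r=56=111000 popcount=3 -> skip
r=57=111001 popcount=4 -> skip
r=58=111010 popcount=4 -> skip
r=59=111011 popcount=5 -> skip
r=60=111100 popcount=4 -> skip
r=61=111101 popcount=5 -> skip
r=62=111110 popcount=5 -> skip
r=63=111111 popcount=6 -> KEEP
r=64=1000000 popcount=1 -> skip
r=65=1000001 popcount=2 -> skip
r=66=1000010 popcount=2 -> skip
r=67=1000011 popcount=3 -> skip
r=68=1000100 popcount=2 -> skip
r=69=1000101 popcount=3 -> skip
r=70=1000110 popcount=3 -> skip
r=71=1000111 popcount=4 -> skip
r=72=1001000 popcount=2 -> skip
r=73=1001001 popcount=3 -> skip
r=74=1001010 popcount=3 -> skip
r=75=1001011 popcount=4 -> skip
r=76=1001100 popcount=3 -> skip
Kept rows: 63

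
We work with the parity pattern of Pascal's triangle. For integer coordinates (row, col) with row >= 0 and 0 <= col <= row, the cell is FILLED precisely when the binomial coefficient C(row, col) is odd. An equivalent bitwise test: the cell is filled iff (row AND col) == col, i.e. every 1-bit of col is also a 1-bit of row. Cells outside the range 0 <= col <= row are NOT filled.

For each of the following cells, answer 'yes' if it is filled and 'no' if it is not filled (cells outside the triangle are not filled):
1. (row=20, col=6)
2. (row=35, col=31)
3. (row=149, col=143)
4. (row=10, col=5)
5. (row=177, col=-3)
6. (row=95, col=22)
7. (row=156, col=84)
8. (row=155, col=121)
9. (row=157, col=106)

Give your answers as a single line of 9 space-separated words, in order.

Answer: no no no no no yes no no no

Derivation:
(20,6): row=0b10100, col=0b110, row AND col = 0b100 = 4; 4 != 6 -> empty
(35,31): row=0b100011, col=0b11111, row AND col = 0b11 = 3; 3 != 31 -> empty
(149,143): row=0b10010101, col=0b10001111, row AND col = 0b10000101 = 133; 133 != 143 -> empty
(10,5): row=0b1010, col=0b101, row AND col = 0b0 = 0; 0 != 5 -> empty
(177,-3): col outside [0, 177] -> not filled
(95,22): row=0b1011111, col=0b10110, row AND col = 0b10110 = 22; 22 == 22 -> filled
(156,84): row=0b10011100, col=0b1010100, row AND col = 0b10100 = 20; 20 != 84 -> empty
(155,121): row=0b10011011, col=0b1111001, row AND col = 0b11001 = 25; 25 != 121 -> empty
(157,106): row=0b10011101, col=0b1101010, row AND col = 0b1000 = 8; 8 != 106 -> empty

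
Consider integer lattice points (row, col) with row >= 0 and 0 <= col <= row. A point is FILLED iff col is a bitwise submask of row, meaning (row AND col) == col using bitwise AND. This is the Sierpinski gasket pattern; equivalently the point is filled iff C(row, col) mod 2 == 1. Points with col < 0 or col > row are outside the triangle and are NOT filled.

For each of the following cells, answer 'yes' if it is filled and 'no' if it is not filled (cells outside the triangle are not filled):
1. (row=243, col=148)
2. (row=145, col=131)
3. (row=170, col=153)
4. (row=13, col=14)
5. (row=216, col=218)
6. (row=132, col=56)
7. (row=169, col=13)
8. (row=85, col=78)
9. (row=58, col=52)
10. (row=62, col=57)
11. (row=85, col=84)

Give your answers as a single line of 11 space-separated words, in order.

Answer: no no no no no no no no no no yes

Derivation:
(243,148): row=0b11110011, col=0b10010100, row AND col = 0b10010000 = 144; 144 != 148 -> empty
(145,131): row=0b10010001, col=0b10000011, row AND col = 0b10000001 = 129; 129 != 131 -> empty
(170,153): row=0b10101010, col=0b10011001, row AND col = 0b10001000 = 136; 136 != 153 -> empty
(13,14): col outside [0, 13] -> not filled
(216,218): col outside [0, 216] -> not filled
(132,56): row=0b10000100, col=0b111000, row AND col = 0b0 = 0; 0 != 56 -> empty
(169,13): row=0b10101001, col=0b1101, row AND col = 0b1001 = 9; 9 != 13 -> empty
(85,78): row=0b1010101, col=0b1001110, row AND col = 0b1000100 = 68; 68 != 78 -> empty
(58,52): row=0b111010, col=0b110100, row AND col = 0b110000 = 48; 48 != 52 -> empty
(62,57): row=0b111110, col=0b111001, row AND col = 0b111000 = 56; 56 != 57 -> empty
(85,84): row=0b1010101, col=0b1010100, row AND col = 0b1010100 = 84; 84 == 84 -> filled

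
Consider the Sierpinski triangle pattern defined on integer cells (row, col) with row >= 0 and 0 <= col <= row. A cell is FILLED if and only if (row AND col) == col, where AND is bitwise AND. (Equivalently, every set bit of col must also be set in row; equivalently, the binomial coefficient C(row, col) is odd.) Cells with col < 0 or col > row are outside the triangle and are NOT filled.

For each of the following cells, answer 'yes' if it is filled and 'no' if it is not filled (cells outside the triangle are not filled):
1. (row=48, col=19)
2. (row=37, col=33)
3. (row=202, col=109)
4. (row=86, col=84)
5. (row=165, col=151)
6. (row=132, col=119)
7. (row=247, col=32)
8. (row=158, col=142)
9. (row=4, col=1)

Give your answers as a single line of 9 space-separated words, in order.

(48,19): row=0b110000, col=0b10011, row AND col = 0b10000 = 16; 16 != 19 -> empty
(37,33): row=0b100101, col=0b100001, row AND col = 0b100001 = 33; 33 == 33 -> filled
(202,109): row=0b11001010, col=0b1101101, row AND col = 0b1001000 = 72; 72 != 109 -> empty
(86,84): row=0b1010110, col=0b1010100, row AND col = 0b1010100 = 84; 84 == 84 -> filled
(165,151): row=0b10100101, col=0b10010111, row AND col = 0b10000101 = 133; 133 != 151 -> empty
(132,119): row=0b10000100, col=0b1110111, row AND col = 0b100 = 4; 4 != 119 -> empty
(247,32): row=0b11110111, col=0b100000, row AND col = 0b100000 = 32; 32 == 32 -> filled
(158,142): row=0b10011110, col=0b10001110, row AND col = 0b10001110 = 142; 142 == 142 -> filled
(4,1): row=0b100, col=0b1, row AND col = 0b0 = 0; 0 != 1 -> empty

Answer: no yes no yes no no yes yes no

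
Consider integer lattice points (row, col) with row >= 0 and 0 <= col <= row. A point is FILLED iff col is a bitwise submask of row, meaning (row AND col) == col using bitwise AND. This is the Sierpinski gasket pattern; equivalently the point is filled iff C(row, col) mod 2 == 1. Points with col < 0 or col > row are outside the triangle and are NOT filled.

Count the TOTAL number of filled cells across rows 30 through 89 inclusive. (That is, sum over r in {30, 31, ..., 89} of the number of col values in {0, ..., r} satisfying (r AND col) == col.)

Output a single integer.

r30=11110 pc4: +16 =16
r31=11111 pc5: +32 =48
r32=100000 pc1: +2 =50
r33=100001 pc2: +4 =54
r34=100010 pc2: +4 =58
r35=100011 pc3: +8 =66
r36=100100 pc2: +4 =70
r37=100101 pc3: +8 =78
r38=100110 pc3: +8 =86
r39=100111 pc4: +16 =102
r40=101000 pc2: +4 =106
r41=101001 pc3: +8 =114
r42=101010 pc3: +8 =122
r43=101011 pc4: +16 =138
r44=101100 pc3: +8 =146
r45=101101 pc4: +16 =162
r46=101110 pc4: +16 =178
r47=101111 pc5: +32 =210
r48=110000 pc2: +4 =214
r49=110001 pc3: +8 =222
r50=110010 pc3: +8 =230
r51=110011 pc4: +16 =246
r52=110100 pc3: +8 =254
r53=110101 pc4: +16 =270
r54=110110 pc4: +16 =286
r55=110111 pc5: +32 =318
r56=111000 pc3: +8 =326
r57=111001 pc4: +16 =342
r58=111010 pc4: +16 =358
r59=111011 pc5: +32 =390
r60=111100 pc4: +16 =406
r61=111101 pc5: +32 =438
r62=111110 pc5: +32 =470
r63=111111 pc6: +64 =534
r64=1000000 pc1: +2 =536
r65=1000001 pc2: +4 =540
r66=1000010 pc2: +4 =544
r67=1000011 pc3: +8 =552
r68=1000100 pc2: +4 =556
r69=1000101 pc3: +8 =564
r70=1000110 pc3: +8 =572
r71=1000111 pc4: +16 =588
r72=1001000 pc2: +4 =592
r73=1001001 pc3: +8 =600
r74=1001010 pc3: +8 =608
r75=1001011 pc4: +16 =624
r76=1001100 pc3: +8 =632
r77=1001101 pc4: +16 =648
r78=1001110 pc4: +16 =664
r79=1001111 pc5: +32 =696
r80=1010000 pc2: +4 =700
r81=1010001 pc3: +8 =708
r82=1010010 pc3: +8 =716
r83=1010011 pc4: +16 =732
r84=1010100 pc3: +8 =740
r85=1010101 pc4: +16 =756
r86=1010110 pc4: +16 =772
r87=1010111 pc5: +32 =804
r88=1011000 pc3: +8 =812
r89=1011001 pc4: +16 =828

Answer: 828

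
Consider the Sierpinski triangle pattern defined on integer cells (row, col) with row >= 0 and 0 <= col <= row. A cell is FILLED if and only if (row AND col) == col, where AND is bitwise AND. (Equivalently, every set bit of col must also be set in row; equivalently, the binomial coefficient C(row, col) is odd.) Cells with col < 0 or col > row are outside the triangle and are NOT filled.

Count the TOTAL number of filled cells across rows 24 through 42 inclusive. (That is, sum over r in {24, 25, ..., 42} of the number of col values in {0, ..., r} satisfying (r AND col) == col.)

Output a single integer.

r24=11000 pc2: +4 =4
r25=11001 pc3: +8 =12
r26=11010 pc3: +8 =20
r27=11011 pc4: +16 =36
r28=11100 pc3: +8 =44
r29=11101 pc4: +16 =60
r30=11110 pc4: +16 =76
r31=11111 pc5: +32 =108
r32=100000 pc1: +2 =110
r33=100001 pc2: +4 =114
r34=100010 pc2: +4 =118
r35=100011 pc3: +8 =126
r36=100100 pc2: +4 =130
r37=100101 pc3: +8 =138
r38=100110 pc3: +8 =146
r39=100111 pc4: +16 =162
r40=101000 pc2: +4 =166
r41=101001 pc3: +8 =174
r42=101010 pc3: +8 =182

Answer: 182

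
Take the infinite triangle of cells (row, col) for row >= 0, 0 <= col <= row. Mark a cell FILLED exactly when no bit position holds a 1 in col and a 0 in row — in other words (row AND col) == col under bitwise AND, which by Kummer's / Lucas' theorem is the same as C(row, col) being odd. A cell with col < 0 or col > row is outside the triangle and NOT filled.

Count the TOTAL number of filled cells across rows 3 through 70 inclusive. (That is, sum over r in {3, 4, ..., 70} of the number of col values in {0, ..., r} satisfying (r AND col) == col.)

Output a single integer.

Answer: 762

Derivation:
r3=11 pc2: +4 =4
r4=100 pc1: +2 =6
r5=101 pc2: +4 =10
r6=110 pc2: +4 =14
r7=111 pc3: +8 =22
r8=1000 pc1: +2 =24
r9=1001 pc2: +4 =28
r10=1010 pc2: +4 =32
r11=1011 pc3: +8 =40
r12=1100 pc2: +4 =44
r13=1101 pc3: +8 =52
r14=1110 pc3: +8 =60
r15=1111 pc4: +16 =76
r16=10000 pc1: +2 =78
r17=10001 pc2: +4 =82
r18=10010 pc2: +4 =86
r19=10011 pc3: +8 =94
r20=10100 pc2: +4 =98
r21=10101 pc3: +8 =106
r22=10110 pc3: +8 =114
r23=10111 pc4: +16 =130
r24=11000 pc2: +4 =134
r25=11001 pc3: +8 =142
r26=11010 pc3: +8 =150
r27=11011 pc4: +16 =166
r28=11100 pc3: +8 =174
r29=11101 pc4: +16 =190
r30=11110 pc4: +16 =206
r31=11111 pc5: +32 =238
r32=100000 pc1: +2 =240
r33=100001 pc2: +4 =244
r34=100010 pc2: +4 =248
r35=100011 pc3: +8 =256
r36=100100 pc2: +4 =260
r37=100101 pc3: +8 =268
r38=100110 pc3: +8 =276
r39=100111 pc4: +16 =292
r40=101000 pc2: +4 =296
r41=101001 pc3: +8 =304
r42=101010 pc3: +8 =312
r43=101011 pc4: +16 =328
r44=101100 pc3: +8 =336
r45=101101 pc4: +16 =352
r46=101110 pc4: +16 =368
r47=101111 pc5: +32 =400
r48=110000 pc2: +4 =404
r49=110001 pc3: +8 =412
r50=110010 pc3: +8 =420
r51=110011 pc4: +16 =436
r52=110100 pc3: +8 =444
r53=110101 pc4: +16 =460
r54=110110 pc4: +16 =476
r55=110111 pc5: +32 =508
r56=111000 pc3: +8 =516
r57=111001 pc4: +16 =532
r58=111010 pc4: +16 =548
r59=111011 pc5: +32 =580
r60=111100 pc4: +16 =596
r61=111101 pc5: +32 =628
r62=111110 pc5: +32 =660
r63=111111 pc6: +64 =724
r64=1000000 pc1: +2 =726
r65=1000001 pc2: +4 =730
r66=1000010 pc2: +4 =734
r67=1000011 pc3: +8 =742
r68=1000100 pc2: +4 =746
r69=1000101 pc3: +8 =754
r70=1000110 pc3: +8 =762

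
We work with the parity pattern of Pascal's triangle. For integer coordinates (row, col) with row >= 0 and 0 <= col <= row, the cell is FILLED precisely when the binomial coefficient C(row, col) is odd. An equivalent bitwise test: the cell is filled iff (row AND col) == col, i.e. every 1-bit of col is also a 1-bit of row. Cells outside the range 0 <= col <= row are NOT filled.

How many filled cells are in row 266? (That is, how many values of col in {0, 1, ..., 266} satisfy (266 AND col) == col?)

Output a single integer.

Answer: 8

Derivation:
266 in binary = 100001010
popcount(266) = number of 1-bits in 100001010 = 3
A col c satisfies (266 AND c) == c iff every set bit of c is also set in 266; each of the 3 set bits of 266 can independently be on or off in c.
count = 2^3 = 8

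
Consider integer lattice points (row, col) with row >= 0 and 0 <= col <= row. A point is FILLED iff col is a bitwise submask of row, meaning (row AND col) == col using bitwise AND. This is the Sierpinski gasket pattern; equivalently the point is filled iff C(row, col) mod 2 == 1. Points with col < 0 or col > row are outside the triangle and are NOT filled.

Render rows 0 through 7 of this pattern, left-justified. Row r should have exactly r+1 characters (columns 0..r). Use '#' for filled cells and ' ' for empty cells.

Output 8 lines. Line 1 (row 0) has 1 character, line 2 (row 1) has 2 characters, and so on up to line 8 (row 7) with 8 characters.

Answer: #
##
# #
####
#   #
##  ##
# # # #
########

Derivation:
r0=0: #
r1=1: ##
r2=10: # #
r3=11: ####
r4=100: #   #
r5=101: ##  ##
r6=110: # # # #
r7=111: ########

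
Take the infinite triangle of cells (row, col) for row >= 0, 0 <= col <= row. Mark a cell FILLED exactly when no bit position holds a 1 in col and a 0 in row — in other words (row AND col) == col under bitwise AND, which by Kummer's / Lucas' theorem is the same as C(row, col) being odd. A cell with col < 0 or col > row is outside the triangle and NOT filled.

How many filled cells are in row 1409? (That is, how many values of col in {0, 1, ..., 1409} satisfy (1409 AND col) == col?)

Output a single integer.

Answer: 16

Derivation:
1409 in binary = 10110000001
popcount(1409) = number of 1-bits in 10110000001 = 4
A col c satisfies (1409 AND c) == c iff every set bit of c is also set in 1409; each of the 4 set bits of 1409 can independently be on or off in c.
count = 2^4 = 16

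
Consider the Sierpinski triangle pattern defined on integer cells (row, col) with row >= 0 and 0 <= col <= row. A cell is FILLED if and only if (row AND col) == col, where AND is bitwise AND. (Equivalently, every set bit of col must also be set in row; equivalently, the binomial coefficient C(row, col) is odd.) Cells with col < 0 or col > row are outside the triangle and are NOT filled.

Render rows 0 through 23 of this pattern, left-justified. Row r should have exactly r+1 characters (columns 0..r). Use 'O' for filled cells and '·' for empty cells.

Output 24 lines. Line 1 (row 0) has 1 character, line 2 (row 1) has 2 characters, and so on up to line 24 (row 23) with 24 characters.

r0=0: O
r1=1: OO
r2=10: O·O
r3=11: OOOO
r4=100: O···O
r5=101: OO··OO
r6=110: O·O·O·O
r7=111: OOOOOOOO
r8=1000: O·······O
r9=1001: OO······OO
r10=1010: O·O·····O·O
r11=1011: OOOO····OOOO
r12=1100: O···O···O···O
r13=1101: OO··OO··OO··OO
r14=1110: O·O·O·O·O·O·O·O
r15=1111: OOOOOOOOOOOOOOOO
r16=10000: O···············O
r17=10001: OO··············OO
r18=10010: O·O·············O·O
r19=10011: OOOO············OOOO
r20=10100: O···O···········O···O
r21=10101: OO··OO··········OO··OO
r22=10110: O·O·O·O·········O·O·O·O
r23=10111: OOOOOOOO········OOOOOOOO

Answer: O
OO
O·O
OOOO
O···O
OO··OO
O·O·O·O
OOOOOOOO
O·······O
OO······OO
O·O·····O·O
OOOO····OOOO
O···O···O···O
OO··OO··OO··OO
O·O·O·O·O·O·O·O
OOOOOOOOOOOOOOOO
O···············O
OO··············OO
O·O·············O·O
OOOO············OOOO
O···O···········O···O
OO··OO··········OO··OO
O·O·O·O·········O·O·O·O
OOOOOOOO········OOOOOOOO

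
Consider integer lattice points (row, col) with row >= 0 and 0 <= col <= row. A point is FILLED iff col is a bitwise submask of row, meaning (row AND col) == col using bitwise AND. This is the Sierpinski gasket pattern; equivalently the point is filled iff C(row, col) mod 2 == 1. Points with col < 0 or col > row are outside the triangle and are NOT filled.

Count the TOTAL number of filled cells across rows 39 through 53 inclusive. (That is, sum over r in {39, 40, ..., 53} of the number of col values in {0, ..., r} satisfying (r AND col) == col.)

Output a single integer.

Answer: 184

Derivation:
r39=100111 pc4: +16 =16
r40=101000 pc2: +4 =20
r41=101001 pc3: +8 =28
r42=101010 pc3: +8 =36
r43=101011 pc4: +16 =52
r44=101100 pc3: +8 =60
r45=101101 pc4: +16 =76
r46=101110 pc4: +16 =92
r47=101111 pc5: +32 =124
r48=110000 pc2: +4 =128
r49=110001 pc3: +8 =136
r50=110010 pc3: +8 =144
r51=110011 pc4: +16 =160
r52=110100 pc3: +8 =168
r53=110101 pc4: +16 =184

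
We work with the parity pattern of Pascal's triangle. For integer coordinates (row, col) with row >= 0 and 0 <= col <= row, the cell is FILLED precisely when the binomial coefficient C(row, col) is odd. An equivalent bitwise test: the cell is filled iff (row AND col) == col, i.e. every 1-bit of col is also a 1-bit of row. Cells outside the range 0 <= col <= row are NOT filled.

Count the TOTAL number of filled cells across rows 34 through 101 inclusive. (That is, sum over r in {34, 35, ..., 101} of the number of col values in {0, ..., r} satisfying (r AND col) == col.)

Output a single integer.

r34=100010 pc2: +4 =4
r35=100011 pc3: +8 =12
r36=100100 pc2: +4 =16
r37=100101 pc3: +8 =24
r38=100110 pc3: +8 =32
r39=100111 pc4: +16 =48
r40=101000 pc2: +4 =52
r41=101001 pc3: +8 =60
r42=101010 pc3: +8 =68
r43=101011 pc4: +16 =84
r44=101100 pc3: +8 =92
r45=101101 pc4: +16 =108
r46=101110 pc4: +16 =124
r47=101111 pc5: +32 =156
r48=110000 pc2: +4 =160
r49=110001 pc3: +8 =168
r50=110010 pc3: +8 =176
r51=110011 pc4: +16 =192
r52=110100 pc3: +8 =200
r53=110101 pc4: +16 =216
r54=110110 pc4: +16 =232
r55=110111 pc5: +32 =264
r56=111000 pc3: +8 =272
r57=111001 pc4: +16 =288
r58=111010 pc4: +16 =304
r59=111011 pc5: +32 =336
r60=111100 pc4: +16 =352
r61=111101 pc5: +32 =384
r62=111110 pc5: +32 =416
r63=111111 pc6: +64 =480
r64=1000000 pc1: +2 =482
r65=1000001 pc2: +4 =486
r66=1000010 pc2: +4 =490
r67=1000011 pc3: +8 =498
r68=1000100 pc2: +4 =502
r69=1000101 pc3: +8 =510
r70=1000110 pc3: +8 =518
r71=1000111 pc4: +16 =534
r72=1001000 pc2: +4 =538
r73=1001001 pc3: +8 =546
r74=1001010 pc3: +8 =554
r75=1001011 pc4: +16 =570
r76=1001100 pc3: +8 =578
r77=1001101 pc4: +16 =594
r78=1001110 pc4: +16 =610
r79=1001111 pc5: +32 =642
r80=1010000 pc2: +4 =646
r81=1010001 pc3: +8 =654
r82=1010010 pc3: +8 =662
r83=1010011 pc4: +16 =678
r84=1010100 pc3: +8 =686
r85=1010101 pc4: +16 =702
r86=1010110 pc4: +16 =718
r87=1010111 pc5: +32 =750
r88=1011000 pc3: +8 =758
r89=1011001 pc4: +16 =774
r90=1011010 pc4: +16 =790
r91=1011011 pc5: +32 =822
r92=1011100 pc4: +16 =838
r93=1011101 pc5: +32 =870
r94=1011110 pc5: +32 =902
r95=1011111 pc6: +64 =966
r96=1100000 pc2: +4 =970
r97=1100001 pc3: +8 =978
r98=1100010 pc3: +8 =986
r99=1100011 pc4: +16 =1002
r100=1100100 pc3: +8 =1010
r101=1100101 pc4: +16 =1026

Answer: 1026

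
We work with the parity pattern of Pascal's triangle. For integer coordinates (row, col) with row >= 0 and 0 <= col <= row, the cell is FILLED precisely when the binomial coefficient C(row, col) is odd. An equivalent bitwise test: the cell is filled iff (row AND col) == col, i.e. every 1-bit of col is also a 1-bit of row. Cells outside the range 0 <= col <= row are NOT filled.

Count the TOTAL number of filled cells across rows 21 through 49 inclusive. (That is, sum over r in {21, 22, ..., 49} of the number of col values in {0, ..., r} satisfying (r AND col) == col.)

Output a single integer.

r21=10101 pc3: +8 =8
r22=10110 pc3: +8 =16
r23=10111 pc4: +16 =32
r24=11000 pc2: +4 =36
r25=11001 pc3: +8 =44
r26=11010 pc3: +8 =52
r27=11011 pc4: +16 =68
r28=11100 pc3: +8 =76
r29=11101 pc4: +16 =92
r30=11110 pc4: +16 =108
r31=11111 pc5: +32 =140
r32=100000 pc1: +2 =142
r33=100001 pc2: +4 =146
r34=100010 pc2: +4 =150
r35=100011 pc3: +8 =158
r36=100100 pc2: +4 =162
r37=100101 pc3: +8 =170
r38=100110 pc3: +8 =178
r39=100111 pc4: +16 =194
r40=101000 pc2: +4 =198
r41=101001 pc3: +8 =206
r42=101010 pc3: +8 =214
r43=101011 pc4: +16 =230
r44=101100 pc3: +8 =238
r45=101101 pc4: +16 =254
r46=101110 pc4: +16 =270
r47=101111 pc5: +32 =302
r48=110000 pc2: +4 =306
r49=110001 pc3: +8 =314

Answer: 314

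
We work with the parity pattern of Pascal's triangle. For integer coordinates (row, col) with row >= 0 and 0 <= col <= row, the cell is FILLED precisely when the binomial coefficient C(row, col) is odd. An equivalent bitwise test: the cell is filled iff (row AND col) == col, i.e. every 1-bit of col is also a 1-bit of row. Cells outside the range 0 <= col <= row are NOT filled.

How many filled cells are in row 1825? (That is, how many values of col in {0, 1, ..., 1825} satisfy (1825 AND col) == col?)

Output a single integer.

Answer: 32

Derivation:
1825 in binary = 11100100001
popcount(1825) = number of 1-bits in 11100100001 = 5
A col c satisfies (1825 AND c) == c iff every set bit of c is also set in 1825; each of the 5 set bits of 1825 can independently be on or off in c.
count = 2^5 = 32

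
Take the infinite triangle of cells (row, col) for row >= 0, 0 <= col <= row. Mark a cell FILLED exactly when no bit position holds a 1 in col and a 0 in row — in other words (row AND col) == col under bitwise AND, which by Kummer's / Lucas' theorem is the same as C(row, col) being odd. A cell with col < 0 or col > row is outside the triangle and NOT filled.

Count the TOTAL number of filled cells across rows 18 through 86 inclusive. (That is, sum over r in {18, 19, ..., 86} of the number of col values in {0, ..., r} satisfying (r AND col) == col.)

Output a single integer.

r18=10010 pc2: +4 =4
r19=10011 pc3: +8 =12
r20=10100 pc2: +4 =16
r21=10101 pc3: +8 =24
r22=10110 pc3: +8 =32
r23=10111 pc4: +16 =48
r24=11000 pc2: +4 =52
r25=11001 pc3: +8 =60
r26=11010 pc3: +8 =68
r27=11011 pc4: +16 =84
r28=11100 pc3: +8 =92
r29=11101 pc4: +16 =108
r30=11110 pc4: +16 =124
r31=11111 pc5: +32 =156
r32=100000 pc1: +2 =158
r33=100001 pc2: +4 =162
r34=100010 pc2: +4 =166
r35=100011 pc3: +8 =174
r36=100100 pc2: +4 =178
r37=100101 pc3: +8 =186
r38=100110 pc3: +8 =194
r39=100111 pc4: +16 =210
r40=101000 pc2: +4 =214
r41=101001 pc3: +8 =222
r42=101010 pc3: +8 =230
r43=101011 pc4: +16 =246
r44=101100 pc3: +8 =254
r45=101101 pc4: +16 =270
r46=101110 pc4: +16 =286
r47=101111 pc5: +32 =318
r48=110000 pc2: +4 =322
r49=110001 pc3: +8 =330
r50=110010 pc3: +8 =338
r51=110011 pc4: +16 =354
r52=110100 pc3: +8 =362
r53=110101 pc4: +16 =378
r54=110110 pc4: +16 =394
r55=110111 pc5: +32 =426
r56=111000 pc3: +8 =434
r57=111001 pc4: +16 =450
r58=111010 pc4: +16 =466
r59=111011 pc5: +32 =498
r60=111100 pc4: +16 =514
r61=111101 pc5: +32 =546
r62=111110 pc5: +32 =578
r63=111111 pc6: +64 =642
r64=1000000 pc1: +2 =644
r65=1000001 pc2: +4 =648
r66=1000010 pc2: +4 =652
r67=1000011 pc3: +8 =660
r68=1000100 pc2: +4 =664
r69=1000101 pc3: +8 =672
r70=1000110 pc3: +8 =680
r71=1000111 pc4: +16 =696
r72=1001000 pc2: +4 =700
r73=1001001 pc3: +8 =708
r74=1001010 pc3: +8 =716
r75=1001011 pc4: +16 =732
r76=1001100 pc3: +8 =740
r77=1001101 pc4: +16 =756
r78=1001110 pc4: +16 =772
r79=1001111 pc5: +32 =804
r80=1010000 pc2: +4 =808
r81=1010001 pc3: +8 =816
r82=1010010 pc3: +8 =824
r83=1010011 pc4: +16 =840
r84=1010100 pc3: +8 =848
r85=1010101 pc4: +16 =864
r86=1010110 pc4: +16 =880

Answer: 880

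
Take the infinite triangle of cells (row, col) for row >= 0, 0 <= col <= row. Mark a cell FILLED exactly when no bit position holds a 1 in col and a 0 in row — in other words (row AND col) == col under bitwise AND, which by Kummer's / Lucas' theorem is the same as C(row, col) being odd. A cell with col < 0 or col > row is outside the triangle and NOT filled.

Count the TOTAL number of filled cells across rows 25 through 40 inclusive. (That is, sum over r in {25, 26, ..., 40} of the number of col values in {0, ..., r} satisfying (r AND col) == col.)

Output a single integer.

Answer: 162

Derivation:
r25=11001 pc3: +8 =8
r26=11010 pc3: +8 =16
r27=11011 pc4: +16 =32
r28=11100 pc3: +8 =40
r29=11101 pc4: +16 =56
r30=11110 pc4: +16 =72
r31=11111 pc5: +32 =104
r32=100000 pc1: +2 =106
r33=100001 pc2: +4 =110
r34=100010 pc2: +4 =114
r35=100011 pc3: +8 =122
r36=100100 pc2: +4 =126
r37=100101 pc3: +8 =134
r38=100110 pc3: +8 =142
r39=100111 pc4: +16 =158
r40=101000 pc2: +4 =162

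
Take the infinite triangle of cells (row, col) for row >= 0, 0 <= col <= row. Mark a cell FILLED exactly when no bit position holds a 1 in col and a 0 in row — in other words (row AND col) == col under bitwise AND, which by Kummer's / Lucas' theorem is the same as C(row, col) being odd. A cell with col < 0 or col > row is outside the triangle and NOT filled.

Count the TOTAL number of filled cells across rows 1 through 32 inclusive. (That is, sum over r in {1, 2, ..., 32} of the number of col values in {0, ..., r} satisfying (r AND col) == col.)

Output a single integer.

Answer: 244

Derivation:
r1=1 pc1: +2 =2
r2=10 pc1: +2 =4
r3=11 pc2: +4 =8
r4=100 pc1: +2 =10
r5=101 pc2: +4 =14
r6=110 pc2: +4 =18
r7=111 pc3: +8 =26
r8=1000 pc1: +2 =28
r9=1001 pc2: +4 =32
r10=1010 pc2: +4 =36
r11=1011 pc3: +8 =44
r12=1100 pc2: +4 =48
r13=1101 pc3: +8 =56
r14=1110 pc3: +8 =64
r15=1111 pc4: +16 =80
r16=10000 pc1: +2 =82
r17=10001 pc2: +4 =86
r18=10010 pc2: +4 =90
r19=10011 pc3: +8 =98
r20=10100 pc2: +4 =102
r21=10101 pc3: +8 =110
r22=10110 pc3: +8 =118
r23=10111 pc4: +16 =134
r24=11000 pc2: +4 =138
r25=11001 pc3: +8 =146
r26=11010 pc3: +8 =154
r27=11011 pc4: +16 =170
r28=11100 pc3: +8 =178
r29=11101 pc4: +16 =194
r30=11110 pc4: +16 =210
r31=11111 pc5: +32 =242
r32=100000 pc1: +2 =244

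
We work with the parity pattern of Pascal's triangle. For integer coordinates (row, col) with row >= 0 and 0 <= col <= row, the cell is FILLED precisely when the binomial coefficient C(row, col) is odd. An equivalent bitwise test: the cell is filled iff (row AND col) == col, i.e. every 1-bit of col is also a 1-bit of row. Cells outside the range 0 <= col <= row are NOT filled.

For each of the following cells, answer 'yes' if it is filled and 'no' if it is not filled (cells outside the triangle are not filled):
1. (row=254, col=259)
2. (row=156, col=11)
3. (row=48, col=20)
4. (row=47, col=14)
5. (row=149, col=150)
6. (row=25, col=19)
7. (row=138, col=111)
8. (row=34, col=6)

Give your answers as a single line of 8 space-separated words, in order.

Answer: no no no yes no no no no

Derivation:
(254,259): col outside [0, 254] -> not filled
(156,11): row=0b10011100, col=0b1011, row AND col = 0b1000 = 8; 8 != 11 -> empty
(48,20): row=0b110000, col=0b10100, row AND col = 0b10000 = 16; 16 != 20 -> empty
(47,14): row=0b101111, col=0b1110, row AND col = 0b1110 = 14; 14 == 14 -> filled
(149,150): col outside [0, 149] -> not filled
(25,19): row=0b11001, col=0b10011, row AND col = 0b10001 = 17; 17 != 19 -> empty
(138,111): row=0b10001010, col=0b1101111, row AND col = 0b1010 = 10; 10 != 111 -> empty
(34,6): row=0b100010, col=0b110, row AND col = 0b10 = 2; 2 != 6 -> empty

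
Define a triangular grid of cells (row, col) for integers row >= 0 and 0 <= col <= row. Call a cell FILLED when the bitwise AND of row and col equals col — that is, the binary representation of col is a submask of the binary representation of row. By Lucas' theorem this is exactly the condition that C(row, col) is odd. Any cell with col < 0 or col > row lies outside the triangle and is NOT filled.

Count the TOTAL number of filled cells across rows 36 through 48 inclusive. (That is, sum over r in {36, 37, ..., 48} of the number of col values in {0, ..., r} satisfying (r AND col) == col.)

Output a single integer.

Answer: 148

Derivation:
r36=100100 pc2: +4 =4
r37=100101 pc3: +8 =12
r38=100110 pc3: +8 =20
r39=100111 pc4: +16 =36
r40=101000 pc2: +4 =40
r41=101001 pc3: +8 =48
r42=101010 pc3: +8 =56
r43=101011 pc4: +16 =72
r44=101100 pc3: +8 =80
r45=101101 pc4: +16 =96
r46=101110 pc4: +16 =112
r47=101111 pc5: +32 =144
r48=110000 pc2: +4 =148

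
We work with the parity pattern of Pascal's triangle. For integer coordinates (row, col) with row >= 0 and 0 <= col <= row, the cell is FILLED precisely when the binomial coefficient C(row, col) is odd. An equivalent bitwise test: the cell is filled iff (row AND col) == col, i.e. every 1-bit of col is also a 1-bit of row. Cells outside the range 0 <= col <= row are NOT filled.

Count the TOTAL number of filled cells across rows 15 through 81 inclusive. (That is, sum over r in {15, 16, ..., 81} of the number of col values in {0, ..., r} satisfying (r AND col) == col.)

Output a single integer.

r15=1111 pc4: +16 =16
r16=10000 pc1: +2 =18
r17=10001 pc2: +4 =22
r18=10010 pc2: +4 =26
r19=10011 pc3: +8 =34
r20=10100 pc2: +4 =38
r21=10101 pc3: +8 =46
r22=10110 pc3: +8 =54
r23=10111 pc4: +16 =70
r24=11000 pc2: +4 =74
r25=11001 pc3: +8 =82
r26=11010 pc3: +8 =90
r27=11011 pc4: +16 =106
r28=11100 pc3: +8 =114
r29=11101 pc4: +16 =130
r30=11110 pc4: +16 =146
r31=11111 pc5: +32 =178
r32=100000 pc1: +2 =180
r33=100001 pc2: +4 =184
r34=100010 pc2: +4 =188
r35=100011 pc3: +8 =196
r36=100100 pc2: +4 =200
r37=100101 pc3: +8 =208
r38=100110 pc3: +8 =216
r39=100111 pc4: +16 =232
r40=101000 pc2: +4 =236
r41=101001 pc3: +8 =244
r42=101010 pc3: +8 =252
r43=101011 pc4: +16 =268
r44=101100 pc3: +8 =276
r45=101101 pc4: +16 =292
r46=101110 pc4: +16 =308
r47=101111 pc5: +32 =340
r48=110000 pc2: +4 =344
r49=110001 pc3: +8 =352
r50=110010 pc3: +8 =360
r51=110011 pc4: +16 =376
r52=110100 pc3: +8 =384
r53=110101 pc4: +16 =400
r54=110110 pc4: +16 =416
r55=110111 pc5: +32 =448
r56=111000 pc3: +8 =456
r57=111001 pc4: +16 =472
r58=111010 pc4: +16 =488
r59=111011 pc5: +32 =520
r60=111100 pc4: +16 =536
r61=111101 pc5: +32 =568
r62=111110 pc5: +32 =600
r63=111111 pc6: +64 =664
r64=1000000 pc1: +2 =666
r65=1000001 pc2: +4 =670
r66=1000010 pc2: +4 =674
r67=1000011 pc3: +8 =682
r68=1000100 pc2: +4 =686
r69=1000101 pc3: +8 =694
r70=1000110 pc3: +8 =702
r71=1000111 pc4: +16 =718
r72=1001000 pc2: +4 =722
r73=1001001 pc3: +8 =730
r74=1001010 pc3: +8 =738
r75=1001011 pc4: +16 =754
r76=1001100 pc3: +8 =762
r77=1001101 pc4: +16 =778
r78=1001110 pc4: +16 =794
r79=1001111 pc5: +32 =826
r80=1010000 pc2: +4 =830
r81=1010001 pc3: +8 =838

Answer: 838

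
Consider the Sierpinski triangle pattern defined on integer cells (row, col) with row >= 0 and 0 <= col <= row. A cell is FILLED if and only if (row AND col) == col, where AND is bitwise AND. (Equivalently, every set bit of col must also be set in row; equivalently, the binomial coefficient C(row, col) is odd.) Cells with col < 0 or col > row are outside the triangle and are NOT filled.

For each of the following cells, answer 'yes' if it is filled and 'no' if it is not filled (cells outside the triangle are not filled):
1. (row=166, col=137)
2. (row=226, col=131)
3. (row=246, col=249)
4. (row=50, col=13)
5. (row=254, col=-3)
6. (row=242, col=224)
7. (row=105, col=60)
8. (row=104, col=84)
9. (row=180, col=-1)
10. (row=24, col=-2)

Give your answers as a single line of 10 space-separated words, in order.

(166,137): row=0b10100110, col=0b10001001, row AND col = 0b10000000 = 128; 128 != 137 -> empty
(226,131): row=0b11100010, col=0b10000011, row AND col = 0b10000010 = 130; 130 != 131 -> empty
(246,249): col outside [0, 246] -> not filled
(50,13): row=0b110010, col=0b1101, row AND col = 0b0 = 0; 0 != 13 -> empty
(254,-3): col outside [0, 254] -> not filled
(242,224): row=0b11110010, col=0b11100000, row AND col = 0b11100000 = 224; 224 == 224 -> filled
(105,60): row=0b1101001, col=0b111100, row AND col = 0b101000 = 40; 40 != 60 -> empty
(104,84): row=0b1101000, col=0b1010100, row AND col = 0b1000000 = 64; 64 != 84 -> empty
(180,-1): col outside [0, 180] -> not filled
(24,-2): col outside [0, 24] -> not filled

Answer: no no no no no yes no no no no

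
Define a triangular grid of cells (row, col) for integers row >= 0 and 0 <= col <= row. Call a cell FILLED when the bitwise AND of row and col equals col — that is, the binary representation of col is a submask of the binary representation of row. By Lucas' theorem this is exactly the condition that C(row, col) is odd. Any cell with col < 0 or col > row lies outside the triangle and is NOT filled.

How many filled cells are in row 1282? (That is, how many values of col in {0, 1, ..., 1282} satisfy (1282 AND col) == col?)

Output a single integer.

1282 in binary = 10100000010
popcount(1282) = number of 1-bits in 10100000010 = 3
A col c satisfies (1282 AND c) == c iff every set bit of c is also set in 1282; each of the 3 set bits of 1282 can independently be on or off in c.
count = 2^3 = 8

Answer: 8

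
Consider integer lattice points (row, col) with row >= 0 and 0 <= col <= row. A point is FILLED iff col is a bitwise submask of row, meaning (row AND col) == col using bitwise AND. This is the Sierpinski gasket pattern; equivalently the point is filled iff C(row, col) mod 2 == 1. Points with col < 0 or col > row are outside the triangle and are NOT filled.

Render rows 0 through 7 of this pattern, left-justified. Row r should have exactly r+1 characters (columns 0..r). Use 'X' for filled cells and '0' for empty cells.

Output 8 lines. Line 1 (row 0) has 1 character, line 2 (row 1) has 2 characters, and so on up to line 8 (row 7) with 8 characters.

Answer: X
XX
X0X
XXXX
X000X
XX00XX
X0X0X0X
XXXXXXXX

Derivation:
r0=0: X
r1=1: XX
r2=10: X0X
r3=11: XXXX
r4=100: X000X
r5=101: XX00XX
r6=110: X0X0X0X
r7=111: XXXXXXXX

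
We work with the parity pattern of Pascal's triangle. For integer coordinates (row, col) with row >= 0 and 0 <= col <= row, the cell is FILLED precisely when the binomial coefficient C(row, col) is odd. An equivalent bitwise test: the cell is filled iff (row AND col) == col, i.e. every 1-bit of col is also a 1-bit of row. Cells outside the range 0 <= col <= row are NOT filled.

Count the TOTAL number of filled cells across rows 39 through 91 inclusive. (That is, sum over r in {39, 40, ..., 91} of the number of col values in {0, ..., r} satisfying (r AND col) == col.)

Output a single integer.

Answer: 790

Derivation:
r39=100111 pc4: +16 =16
r40=101000 pc2: +4 =20
r41=101001 pc3: +8 =28
r42=101010 pc3: +8 =36
r43=101011 pc4: +16 =52
r44=101100 pc3: +8 =60
r45=101101 pc4: +16 =76
r46=101110 pc4: +16 =92
r47=101111 pc5: +32 =124
r48=110000 pc2: +4 =128
r49=110001 pc3: +8 =136
r50=110010 pc3: +8 =144
r51=110011 pc4: +16 =160
r52=110100 pc3: +8 =168
r53=110101 pc4: +16 =184
r54=110110 pc4: +16 =200
r55=110111 pc5: +32 =232
r56=111000 pc3: +8 =240
r57=111001 pc4: +16 =256
r58=111010 pc4: +16 =272
r59=111011 pc5: +32 =304
r60=111100 pc4: +16 =320
r61=111101 pc5: +32 =352
r62=111110 pc5: +32 =384
r63=111111 pc6: +64 =448
r64=1000000 pc1: +2 =450
r65=1000001 pc2: +4 =454
r66=1000010 pc2: +4 =458
r67=1000011 pc3: +8 =466
r68=1000100 pc2: +4 =470
r69=1000101 pc3: +8 =478
r70=1000110 pc3: +8 =486
r71=1000111 pc4: +16 =502
r72=1001000 pc2: +4 =506
r73=1001001 pc3: +8 =514
r74=1001010 pc3: +8 =522
r75=1001011 pc4: +16 =538
r76=1001100 pc3: +8 =546
r77=1001101 pc4: +16 =562
r78=1001110 pc4: +16 =578
r79=1001111 pc5: +32 =610
r80=1010000 pc2: +4 =614
r81=1010001 pc3: +8 =622
r82=1010010 pc3: +8 =630
r83=1010011 pc4: +16 =646
r84=1010100 pc3: +8 =654
r85=1010101 pc4: +16 =670
r86=1010110 pc4: +16 =686
r87=1010111 pc5: +32 =718
r88=1011000 pc3: +8 =726
r89=1011001 pc4: +16 =742
r90=1011010 pc4: +16 =758
r91=1011011 pc5: +32 =790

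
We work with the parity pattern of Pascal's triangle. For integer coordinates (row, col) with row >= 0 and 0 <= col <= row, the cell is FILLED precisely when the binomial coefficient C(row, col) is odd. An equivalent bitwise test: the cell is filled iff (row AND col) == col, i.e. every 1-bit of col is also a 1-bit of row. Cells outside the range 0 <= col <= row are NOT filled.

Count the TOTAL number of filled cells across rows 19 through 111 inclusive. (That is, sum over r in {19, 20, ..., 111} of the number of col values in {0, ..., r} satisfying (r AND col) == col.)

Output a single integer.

Answer: 1448

Derivation:
r19=10011 pc3: +8 =8
r20=10100 pc2: +4 =12
r21=10101 pc3: +8 =20
r22=10110 pc3: +8 =28
r23=10111 pc4: +16 =44
r24=11000 pc2: +4 =48
r25=11001 pc3: +8 =56
r26=11010 pc3: +8 =64
r27=11011 pc4: +16 =80
r28=11100 pc3: +8 =88
r29=11101 pc4: +16 =104
r30=11110 pc4: +16 =120
r31=11111 pc5: +32 =152
r32=100000 pc1: +2 =154
r33=100001 pc2: +4 =158
r34=100010 pc2: +4 =162
r35=100011 pc3: +8 =170
r36=100100 pc2: +4 =174
r37=100101 pc3: +8 =182
r38=100110 pc3: +8 =190
r39=100111 pc4: +16 =206
r40=101000 pc2: +4 =210
r41=101001 pc3: +8 =218
r42=101010 pc3: +8 =226
r43=101011 pc4: +16 =242
r44=101100 pc3: +8 =250
r45=101101 pc4: +16 =266
r46=101110 pc4: +16 =282
r47=101111 pc5: +32 =314
r48=110000 pc2: +4 =318
r49=110001 pc3: +8 =326
r50=110010 pc3: +8 =334
r51=110011 pc4: +16 =350
r52=110100 pc3: +8 =358
r53=110101 pc4: +16 =374
r54=110110 pc4: +16 =390
r55=110111 pc5: +32 =422
r56=111000 pc3: +8 =430
r57=111001 pc4: +16 =446
r58=111010 pc4: +16 =462
r59=111011 pc5: +32 =494
r60=111100 pc4: +16 =510
r61=111101 pc5: +32 =542
r62=111110 pc5: +32 =574
r63=111111 pc6: +64 =638
r64=1000000 pc1: +2 =640
r65=1000001 pc2: +4 =644
r66=1000010 pc2: +4 =648
r67=1000011 pc3: +8 =656
r68=1000100 pc2: +4 =660
r69=1000101 pc3: +8 =668
r70=1000110 pc3: +8 =676
r71=1000111 pc4: +16 =692
r72=1001000 pc2: +4 =696
r73=1001001 pc3: +8 =704
r74=1001010 pc3: +8 =712
r75=1001011 pc4: +16 =728
r76=1001100 pc3: +8 =736
r77=1001101 pc4: +16 =752
r78=1001110 pc4: +16 =768
r79=1001111 pc5: +32 =800
r80=1010000 pc2: +4 =804
r81=1010001 pc3: +8 =812
r82=1010010 pc3: +8 =820
r83=1010011 pc4: +16 =836
r84=1010100 pc3: +8 =844
r85=1010101 pc4: +16 =860
r86=1010110 pc4: +16 =876
r87=1010111 pc5: +32 =908
r88=1011000 pc3: +8 =916
r89=1011001 pc4: +16 =932
r90=1011010 pc4: +16 =948
r91=1011011 pc5: +32 =980
r92=1011100 pc4: +16 =996
r93=1011101 pc5: +32 =1028
r94=1011110 pc5: +32 =1060
r95=1011111 pc6: +64 =1124
r96=1100000 pc2: +4 =1128
r97=1100001 pc3: +8 =1136
r98=1100010 pc3: +8 =1144
r99=1100011 pc4: +16 =1160
r100=1100100 pc3: +8 =1168
r101=1100101 pc4: +16 =1184
r102=1100110 pc4: +16 =1200
r103=1100111 pc5: +32 =1232
r104=1101000 pc3: +8 =1240
r105=1101001 pc4: +16 =1256
r106=1101010 pc4: +16 =1272
r107=1101011 pc5: +32 =1304
r108=1101100 pc4: +16 =1320
r109=1101101 pc5: +32 =1352
r110=1101110 pc5: +32 =1384
r111=1101111 pc6: +64 =1448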